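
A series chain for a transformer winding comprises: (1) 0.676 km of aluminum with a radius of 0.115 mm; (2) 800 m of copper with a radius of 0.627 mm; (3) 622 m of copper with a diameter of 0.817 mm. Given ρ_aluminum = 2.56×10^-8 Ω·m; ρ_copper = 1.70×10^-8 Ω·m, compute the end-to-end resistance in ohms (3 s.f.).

448 Ω

Seg 1: A = πr² = π(1.1500e-04 m)² = 4.155e-08 m²
R_1 = (2.56×10^-8)(676)/(4.155e-08) = 416.5 Ω
Seg 2: A = πr² = π(6.2700e-04 m)² = 1.235e-06 m²
R_2 = (1.70×10^-8)(800)/(1.235e-06) = 11.01 Ω
Seg 3: A = π(d/2)² = π(4.0850e-04 m)² = 5.242e-07 m²
R_3 = (1.70×10^-8)(622)/(5.242e-07) = 20.17 Ω
R_total = R_1 + R_2 + R_3 = 448 Ω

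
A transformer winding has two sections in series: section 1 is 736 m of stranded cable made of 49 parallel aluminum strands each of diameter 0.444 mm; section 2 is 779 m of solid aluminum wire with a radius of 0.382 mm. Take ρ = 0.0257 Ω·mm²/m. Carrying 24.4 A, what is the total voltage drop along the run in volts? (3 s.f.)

1130 V

ρ = 0.0257 Ω·mm²/m = 2.57×10^-8 Ω·m
Section 1: A_strand = π(2.2200e-04)² = 1.548e-07 m²; R₁ = ρL/(N·A_s) = (2.57×10^-8)(736)/(49×1.548e-07) = 2.493 Ω
Section 2: A = πr² = π(3.8200e-04 m)² = 4.584e-07 m²
R₂ = (2.57×10^-8)(779)/(4.584e-07) = 43.67 Ω
R = R₁ + R₂ = 46.16 Ω
V = IR = 24.4 × 46.16 = 1130 V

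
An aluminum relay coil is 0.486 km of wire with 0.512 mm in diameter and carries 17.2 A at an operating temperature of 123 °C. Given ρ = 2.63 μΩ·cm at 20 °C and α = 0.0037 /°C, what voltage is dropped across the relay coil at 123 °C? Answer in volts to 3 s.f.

1470 V

ρ = 2.63 μΩ·cm = 2.63×10^-8 Ω·m
A = π(d/2)² = π(2.5600e-04 m)² = 2.059e-07 m²
R₍20₎ = ρL/A = (2.63×10^-8)(486)/(2.059e-07) = 62.08 Ω
R₍123₎ = R₍20₎(1 + αΔT) = 62.08 × (1 + 0.0037×103) = 85.74 Ω
V = IR = 17.2 × 85.74 = 1470 V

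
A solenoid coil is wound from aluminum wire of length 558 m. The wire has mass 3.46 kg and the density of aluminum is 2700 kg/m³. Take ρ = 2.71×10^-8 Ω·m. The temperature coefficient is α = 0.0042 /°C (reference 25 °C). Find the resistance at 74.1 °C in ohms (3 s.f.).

7.94 Ω

A = m/(density·L) = 3.46/(2700×558) = 2.2966e-06 m²
R = ρL/A = (2.71×10^-8)(558)/(2.2966e-06) = 6.585 Ω
R(74.1 °C) = 6.585 × (1 + 0.0042×49.1) = 7.94 Ω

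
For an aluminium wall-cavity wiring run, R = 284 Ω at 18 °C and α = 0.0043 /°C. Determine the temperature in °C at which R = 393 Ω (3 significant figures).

R = R₀(1 + α(T − T₀)) ⇒ T = T₀ + (R/R₀ − 1)/α
T = 18 + (393/284 − 1)/0.0043 = 18 + (0.3838)/0.0043 = 107 °C

107 °C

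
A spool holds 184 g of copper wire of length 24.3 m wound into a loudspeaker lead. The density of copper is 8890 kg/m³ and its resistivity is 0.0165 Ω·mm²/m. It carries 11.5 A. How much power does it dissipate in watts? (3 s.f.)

ρ = 0.0165 Ω·mm²/m = 1.65×10^-8 Ω·m
A = m/(density·L) = 0.184/(8890×24.3) = 8.5175e-07 m²
R = ρL/A = (1.65×10^-8)(24.3)/(8.5175e-07) = 0.4707 Ω
P = I²R = (11.5)² × 0.4707 = 62.3 W

62.3 W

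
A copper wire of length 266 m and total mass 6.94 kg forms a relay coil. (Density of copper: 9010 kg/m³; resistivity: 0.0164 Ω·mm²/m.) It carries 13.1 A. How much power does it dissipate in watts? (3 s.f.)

259 W

ρ = 0.0164 Ω·mm²/m = 1.64×10^-8 Ω·m
A = m/(density·L) = 6.94/(9010×266) = 2.8957e-06 m²
R = ρL/A = (1.64×10^-8)(266)/(2.8957e-06) = 1.507 Ω
P = I²R = (13.1)² × 1.507 = 259 W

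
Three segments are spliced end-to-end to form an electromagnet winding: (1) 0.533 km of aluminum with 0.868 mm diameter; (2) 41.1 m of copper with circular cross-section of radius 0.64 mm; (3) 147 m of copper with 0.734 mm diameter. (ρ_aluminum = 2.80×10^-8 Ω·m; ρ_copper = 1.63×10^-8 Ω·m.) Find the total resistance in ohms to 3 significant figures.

Seg 1: A = π(d/2)² = π(4.3400e-04 m)² = 5.917e-07 m²
R_1 = (2.80×10^-8)(533)/(5.917e-07) = 25.22 Ω
Seg 2: A = πr² = π(6.4000e-04 m)² = 1.287e-06 m²
R_2 = (1.63×10^-8)(41.1)/(1.287e-06) = 0.5206 Ω
Seg 3: A = π(d/2)² = π(3.6700e-04 m)² = 4.231e-07 m²
R_3 = (1.63×10^-8)(147)/(4.231e-07) = 5.663 Ω
R_total = R_1 + R_2 + R_3 = 31.4 Ω

31.4 Ω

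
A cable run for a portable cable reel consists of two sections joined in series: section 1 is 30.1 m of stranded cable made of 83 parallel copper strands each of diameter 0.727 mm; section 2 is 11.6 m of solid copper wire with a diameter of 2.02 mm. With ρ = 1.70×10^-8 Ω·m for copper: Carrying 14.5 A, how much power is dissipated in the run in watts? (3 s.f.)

Section 1: A_strand = π(3.6350e-04)² = 4.151e-07 m²; R₁ = ρL/(N·A_s) = (1.70×10^-8)(30.1)/(83×4.151e-07) = 0.01485 Ω
Section 2: A = π(d/2)² = π(1.0100e-03 m)² = 3.205e-06 m²
R₂ = (1.70×10^-8)(11.6)/(3.205e-06) = 0.06153 Ω
R = R₁ + R₂ = 0.07639 Ω
P = I²R = (14.5)² × 0.07639 = 16.1 W

16.1 W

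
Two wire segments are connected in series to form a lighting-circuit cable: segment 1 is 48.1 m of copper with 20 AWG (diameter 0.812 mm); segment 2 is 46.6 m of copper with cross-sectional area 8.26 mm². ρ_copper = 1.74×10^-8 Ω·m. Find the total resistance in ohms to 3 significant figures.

Segment 1: A = π(0.812/2 mm)² = π(4.0600e-04 m)² = 5.178e-07 m²
R₁ = ρL/A = (1.74×10^-8)(48.1)/(5.178e-07) = 1.616 Ω
Segment 2: A = 8.26 mm² = 8.260e-06 m²
R₂ = (1.74×10^-8)(46.6)/(8.260e-06) = 0.09816 Ω
R = R₁ + R₂ = 1.71 Ω

1.71 Ω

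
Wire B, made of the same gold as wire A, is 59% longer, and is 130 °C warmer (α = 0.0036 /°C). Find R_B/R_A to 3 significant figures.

R ∝ ρL/d² with ρ ∝ (1+αΔT), so R_B/R_A = (1 + 59/100) × (1 + 0.0036×130)
= 1.59 × 1.468 = 2.33

2.33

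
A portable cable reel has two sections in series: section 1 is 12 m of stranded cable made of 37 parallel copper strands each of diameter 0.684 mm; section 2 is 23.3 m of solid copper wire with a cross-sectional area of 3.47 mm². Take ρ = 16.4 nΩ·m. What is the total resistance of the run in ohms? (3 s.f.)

ρ = 16.4 nΩ·m = 1.64×10^-8 Ω·m
Section 1: A_strand = π(3.4200e-04)² = 3.675e-07 m²; R₁ = ρL/(N·A_s) = (1.64×10^-8)(12)/(37×3.675e-07) = 0.01448 Ω
Section 2: A = 3.47 mm² = 3.470e-06 m²
R₂ = (1.64×10^-8)(23.3)/(3.470e-06) = 0.1101 Ω
R = R₁ + R₂ = 0.125 Ω

0.125 Ω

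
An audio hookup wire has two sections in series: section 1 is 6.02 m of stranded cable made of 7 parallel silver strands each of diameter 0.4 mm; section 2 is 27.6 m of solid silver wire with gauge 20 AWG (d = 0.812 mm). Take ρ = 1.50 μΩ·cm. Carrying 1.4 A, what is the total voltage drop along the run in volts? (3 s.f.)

1.26 V

ρ = 1.50 μΩ·cm = 1.50×10^-8 Ω·m
Section 1: A_strand = π(2.0000e-04)² = 1.257e-07 m²; R₁ = ρL/(N·A_s) = (1.50×10^-8)(6.02)/(7×1.257e-07) = 0.1027 Ω
Section 2: A = π(0.812/2 mm)² = π(4.0600e-04 m)² = 5.178e-07 m²
R₂ = (1.50×10^-8)(27.6)/(5.178e-07) = 0.7995 Ω
R = R₁ + R₂ = 0.9021 Ω
V = IR = 1.4 × 0.9021 = 1.26 V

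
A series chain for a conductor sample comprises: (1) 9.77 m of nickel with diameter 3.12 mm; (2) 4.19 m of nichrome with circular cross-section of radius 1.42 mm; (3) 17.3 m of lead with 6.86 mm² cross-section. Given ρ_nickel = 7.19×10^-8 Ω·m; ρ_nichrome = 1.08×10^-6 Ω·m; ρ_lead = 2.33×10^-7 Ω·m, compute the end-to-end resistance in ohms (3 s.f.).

Seg 1: A = π(d/2)² = π(1.5600e-03 m)² = 7.645e-06 m²
R_1 = (7.19×10^-8)(9.77)/(7.645e-06) = 0.09188 Ω
Seg 2: A = πr² = π(1.4200e-03 m)² = 6.335e-06 m²
R_2 = (1.08×10^-6)(4.19)/(6.335e-06) = 0.7144 Ω
Seg 3: A = 6.86 mm² = 6.860e-06 m²
R_3 = (2.33×10^-7)(17.3)/(6.860e-06) = 0.5876 Ω
R_total = R_1 + R_2 + R_3 = 1.39 Ω

1.39 Ω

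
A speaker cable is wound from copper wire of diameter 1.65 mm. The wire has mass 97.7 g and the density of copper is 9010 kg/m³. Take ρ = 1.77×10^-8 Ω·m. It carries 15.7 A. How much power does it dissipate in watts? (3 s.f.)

A = π(d/2)² = π(8.2500e-04 m)² = 2.1382e-06 m²
L = m/(density·A) = 0.0977/(9010×2.1382e-06) = 5.071 m
R = ρL/A = (1.77×10^-8)(5.071)/(2.1382e-06) = 0.04198 Ω
P = I²R = (15.7)² × 0.04198 = 10.3 W

10.3 W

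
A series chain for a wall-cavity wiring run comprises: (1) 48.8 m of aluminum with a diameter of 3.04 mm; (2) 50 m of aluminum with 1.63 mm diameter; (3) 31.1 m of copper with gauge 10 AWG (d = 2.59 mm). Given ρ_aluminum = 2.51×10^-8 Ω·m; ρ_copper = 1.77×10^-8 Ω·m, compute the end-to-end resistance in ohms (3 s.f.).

0.875 Ω

Seg 1: A = π(d/2)² = π(1.5200e-03 m)² = 7.258e-06 m²
R_1 = (2.51×10^-8)(48.8)/(7.258e-06) = 0.1688 Ω
Seg 2: A = π(d/2)² = π(8.1500e-04 m)² = 2.087e-06 m²
R_2 = (2.51×10^-8)(50)/(2.087e-06) = 0.6014 Ω
Seg 3: A = π(2.59/2 mm)² = π(1.2950e-03 m)² = 5.269e-06 m²
R_3 = (1.77×10^-8)(31.1)/(5.269e-06) = 0.1045 Ω
R_total = R_1 + R_2 + R_3 = 0.875 Ω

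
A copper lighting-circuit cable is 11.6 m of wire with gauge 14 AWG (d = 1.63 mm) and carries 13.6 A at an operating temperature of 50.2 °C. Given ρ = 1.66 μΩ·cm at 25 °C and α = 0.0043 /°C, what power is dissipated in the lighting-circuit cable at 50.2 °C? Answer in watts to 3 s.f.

ρ = 1.66 μΩ·cm = 1.66×10^-8 Ω·m
A = π(1.63/2 mm)² = π(8.1500e-04 m)² = 2.087e-06 m²
R₍25₎ = ρL/A = (1.66×10^-8)(11.6)/(2.087e-06) = 0.09228 Ω
R₍50.2₎ = R₍25₎(1 + αΔT) = 0.09228 × (1 + 0.0043×25.2) = 0.1023 Ω
P = I²R = (13.6)² × 0.1023 = 18.9 W

18.9 W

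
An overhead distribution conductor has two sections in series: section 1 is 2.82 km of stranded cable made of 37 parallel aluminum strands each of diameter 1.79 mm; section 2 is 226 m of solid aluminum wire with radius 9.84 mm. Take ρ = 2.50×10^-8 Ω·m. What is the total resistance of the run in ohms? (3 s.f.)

0.776 Ω

Section 1: A_strand = π(8.9500e-04)² = 2.516e-06 m²; R₁ = ρL/(N·A_s) = (2.50×10^-8)(2820)/(37×2.516e-06) = 0.7572 Ω
Section 2: A = πr² = π(9.8400e-03 m)² = 3.042e-04 m²
R₂ = (2.50×10^-8)(226)/(3.042e-04) = 0.01857 Ω
R = R₁ + R₂ = 0.776 Ω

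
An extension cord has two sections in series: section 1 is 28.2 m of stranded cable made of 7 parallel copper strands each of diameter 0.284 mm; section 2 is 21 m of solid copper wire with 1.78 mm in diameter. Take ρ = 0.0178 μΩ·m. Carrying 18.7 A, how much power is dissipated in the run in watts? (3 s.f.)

ρ = 0.0178 μΩ·m = 1.78×10^-8 Ω·m
Section 1: A_strand = π(1.4200e-04)² = 6.335e-08 m²; R₁ = ρL/(N·A_s) = (1.78×10^-8)(28.2)/(7×6.335e-08) = 1.132 Ω
Section 2: A = π(d/2)² = π(8.9000e-04 m)² = 2.488e-06 m²
R₂ = (1.78×10^-8)(21)/(2.488e-06) = 0.1502 Ω
R = R₁ + R₂ = 1.282 Ω
P = I²R = (18.7)² × 1.282 = 448 W

448 W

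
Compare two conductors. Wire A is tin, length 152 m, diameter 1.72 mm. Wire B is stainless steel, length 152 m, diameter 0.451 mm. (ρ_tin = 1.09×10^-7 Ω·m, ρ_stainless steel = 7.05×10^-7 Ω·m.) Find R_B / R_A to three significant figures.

94.1

R ∝ ρL/d², so R_B/R_A = (ρ_B/ρ_A) × (d_A/d_B)²
= (7.05×10^-7/1.09×10^-7) × (1.72/0.451)² = 94.1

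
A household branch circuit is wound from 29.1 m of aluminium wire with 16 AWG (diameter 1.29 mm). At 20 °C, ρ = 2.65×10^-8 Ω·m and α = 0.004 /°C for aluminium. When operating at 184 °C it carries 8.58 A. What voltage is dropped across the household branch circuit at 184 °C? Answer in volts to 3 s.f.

8.38 V

A = π(1.29/2 mm)² = π(6.4500e-04 m)² = 1.307e-06 m²
R₍20₎ = ρL/A = (2.65×10^-8)(29.1)/(1.307e-06) = 0.59 Ω
R₍184₎ = R₍20₎(1 + αΔT) = 0.59 × (1 + 0.004×164) = 0.9771 Ω
V = IR = 8.58 × 0.9771 = 8.38 V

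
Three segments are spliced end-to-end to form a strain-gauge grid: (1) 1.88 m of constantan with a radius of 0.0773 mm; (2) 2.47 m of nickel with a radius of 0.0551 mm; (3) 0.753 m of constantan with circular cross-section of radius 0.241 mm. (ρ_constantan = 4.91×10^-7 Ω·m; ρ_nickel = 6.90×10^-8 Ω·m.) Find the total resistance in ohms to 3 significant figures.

69.1 Ω

Seg 1: A = πr² = π(7.7300e-05 m)² = 1.877e-08 m²
R_1 = (4.91×10^-7)(1.88)/(1.877e-08) = 49.17 Ω
Seg 2: A = πr² = π(5.5100e-05 m)² = 9.538e-09 m²
R_2 = (6.90×10^-8)(2.47)/(9.538e-09) = 17.87 Ω
Seg 3: A = πr² = π(2.4100e-04 m)² = 1.825e-07 m²
R_3 = (4.91×10^-7)(0.753)/(1.825e-07) = 2.026 Ω
R_total = R_1 + R_2 + R_3 = 69.1 Ω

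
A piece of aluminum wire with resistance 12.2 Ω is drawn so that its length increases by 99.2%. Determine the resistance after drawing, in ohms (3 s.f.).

k = 1 + 99.2/100 = 1.992; volume constant ⇒ A' = A/k, so R' = k²R.
R' = 3.968 × 12.2 = 48.4 Ω

48.4 Ω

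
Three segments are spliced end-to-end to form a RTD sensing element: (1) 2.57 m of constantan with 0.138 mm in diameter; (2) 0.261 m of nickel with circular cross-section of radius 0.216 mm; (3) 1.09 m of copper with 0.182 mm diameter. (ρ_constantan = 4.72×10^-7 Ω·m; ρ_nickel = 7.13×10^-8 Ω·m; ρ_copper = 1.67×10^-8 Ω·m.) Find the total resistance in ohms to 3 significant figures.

Seg 1: A = π(d/2)² = π(6.9000e-05 m)² = 1.496e-08 m²
R_1 = (4.72×10^-7)(2.57)/(1.496e-08) = 81.1 Ω
Seg 2: A = πr² = π(2.1600e-04 m)² = 1.466e-07 m²
R_2 = (7.13×10^-8)(0.261)/(1.466e-07) = 0.127 Ω
Seg 3: A = π(d/2)² = π(9.1000e-05 m)² = 2.602e-08 m²
R_3 = (1.67×10^-8)(1.09)/(2.602e-08) = 0.6997 Ω
R_total = R_1 + R_2 + R_3 = 81.9 Ω

81.9 Ω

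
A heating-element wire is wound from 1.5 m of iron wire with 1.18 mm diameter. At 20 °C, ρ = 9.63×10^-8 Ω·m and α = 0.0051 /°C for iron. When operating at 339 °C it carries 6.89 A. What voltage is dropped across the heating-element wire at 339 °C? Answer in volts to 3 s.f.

2.39 V

A = π(d/2)² = π(5.9000e-04 m)² = 1.094e-06 m²
R₍20₎ = ρL/A = (9.63×10^-8)(1.5)/(1.094e-06) = 0.1321 Ω
R₍339₎ = R₍20₎(1 + αΔT) = 0.1321 × (1 + 0.0051×319) = 0.347 Ω
V = IR = 6.89 × 0.347 = 2.39 V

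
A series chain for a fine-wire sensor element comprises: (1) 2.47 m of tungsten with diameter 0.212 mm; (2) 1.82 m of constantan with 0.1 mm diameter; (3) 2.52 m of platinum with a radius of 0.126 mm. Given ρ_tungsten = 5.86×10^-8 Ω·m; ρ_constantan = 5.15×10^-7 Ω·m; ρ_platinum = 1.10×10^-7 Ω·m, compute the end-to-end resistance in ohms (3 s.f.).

Seg 1: A = π(d/2)² = π(1.0600e-04 m)² = 3.530e-08 m²
R_1 = (5.86×10^-8)(2.47)/(3.530e-08) = 4.1 Ω
Seg 2: A = π(d/2)² = π(5.0000e-05 m)² = 7.854e-09 m²
R_2 = (5.15×10^-7)(1.82)/(7.854e-09) = 119.3 Ω
Seg 3: A = πr² = π(1.2600e-04 m)² = 4.988e-08 m²
R_3 = (1.10×10^-7)(2.52)/(4.988e-08) = 5.558 Ω
R_total = R_1 + R_2 + R_3 = 129 Ω

129 Ω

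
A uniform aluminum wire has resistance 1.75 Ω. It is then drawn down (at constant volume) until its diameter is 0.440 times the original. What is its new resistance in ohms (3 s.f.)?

46.7 Ω

Volume constant ⇒ L' = L/r² with r = 0.44. R' = ρL'/A' = ρ(L/r²)/(πr²d₀²/4) = R/r⁴.
R' = 26.68 × 1.75 = 46.7 Ω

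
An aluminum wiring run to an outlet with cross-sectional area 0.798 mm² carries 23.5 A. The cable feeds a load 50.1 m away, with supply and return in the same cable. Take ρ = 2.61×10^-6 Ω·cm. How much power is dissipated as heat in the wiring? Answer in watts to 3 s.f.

ρ = 2.61×10^-6 Ω·cm = 2.61×10^-8 Ω·m
A = 0.798 mm² = 7.980e-07 m²
Total conductor length (both ways) L = 2 × 50.1 = 100.2 m
R = ρL/A = (2.61×10^-8)(100.2)/(7.980e-07) = 3.277 Ω
P = I²R = (23.5)² × 3.277 = 1810 W

1810 W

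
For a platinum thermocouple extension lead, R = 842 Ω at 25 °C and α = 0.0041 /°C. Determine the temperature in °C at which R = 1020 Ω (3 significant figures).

R = R₀(1 + α(T − T₀)) ⇒ T = T₀ + (R/R₀ − 1)/α
T = 25 + (1020/842 − 1)/0.0041 = 25 + (0.2114)/0.0041 = 76.6 °C

76.6 °C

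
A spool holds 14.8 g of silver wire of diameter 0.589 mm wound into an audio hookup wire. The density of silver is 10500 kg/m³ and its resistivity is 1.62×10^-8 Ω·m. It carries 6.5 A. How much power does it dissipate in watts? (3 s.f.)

A = π(d/2)² = π(2.9450e-04 m)² = 2.7247e-07 m²
L = m/(density·A) = 0.0148/(10500×2.7247e-07) = 5.173 m
R = ρL/A = (1.62×10^-8)(5.173)/(2.7247e-07) = 0.3076 Ω
P = I²R = (6.5)² × 0.3076 = 13.0 W

13.0 W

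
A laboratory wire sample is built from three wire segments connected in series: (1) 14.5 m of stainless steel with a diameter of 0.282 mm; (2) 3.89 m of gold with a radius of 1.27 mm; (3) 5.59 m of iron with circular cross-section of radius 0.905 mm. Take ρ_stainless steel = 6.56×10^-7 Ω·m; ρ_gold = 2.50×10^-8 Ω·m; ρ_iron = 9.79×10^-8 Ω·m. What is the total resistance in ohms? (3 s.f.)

153 Ω

Seg 1: A = π(d/2)² = π(1.4100e-04 m)² = 6.246e-08 m²
R_1 = (6.56×10^-7)(14.5)/(6.246e-08) = 152.3 Ω
Seg 2: A = πr² = π(1.2700e-03 m)² = 5.067e-06 m²
R_2 = (2.50×10^-8)(3.89)/(5.067e-06) = 0.01919 Ω
Seg 3: A = πr² = π(9.0500e-04 m)² = 2.573e-06 m²
R_3 = (9.79×10^-8)(5.59)/(2.573e-06) = 0.2127 Ω
R_total = R_1 + R_2 + R_3 = 153 Ω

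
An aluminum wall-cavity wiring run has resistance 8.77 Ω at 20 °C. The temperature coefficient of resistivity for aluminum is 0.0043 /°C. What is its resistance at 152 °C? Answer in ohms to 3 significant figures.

13.7 Ω

ΔT = 152 − 20 = 132 °C
R = R₀(1 + αΔT) = 8.77 × (1 + 0.0043×132) = 8.77 × 1.568 = 13.7 Ω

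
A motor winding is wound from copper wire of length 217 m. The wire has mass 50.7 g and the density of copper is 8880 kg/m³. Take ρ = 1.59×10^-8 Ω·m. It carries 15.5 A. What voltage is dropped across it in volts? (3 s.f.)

2030 V

A = m/(density·L) = 0.0507/(8880×217) = 2.6311e-08 m²
R = ρL/A = (1.59×10^-8)(217)/(2.6311e-08) = 131.1 Ω
V = IR = 15.5 × 131.1 = 2030 V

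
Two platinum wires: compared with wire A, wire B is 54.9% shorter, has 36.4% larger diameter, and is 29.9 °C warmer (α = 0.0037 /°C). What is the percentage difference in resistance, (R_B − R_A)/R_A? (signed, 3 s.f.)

R ∝ ρL/d² with ρ ∝ (1+αΔT), so R_B/R_A = (1 − 54.9/100) × (1 + 36.4/100)⁻² × (1 + 0.0037×29.9)
= 0.451 × 0.5375 × 1.111 = 0.2692
(R_B − R_A)/R_A = 0.2692 − 1 = -73.1%

-73.1%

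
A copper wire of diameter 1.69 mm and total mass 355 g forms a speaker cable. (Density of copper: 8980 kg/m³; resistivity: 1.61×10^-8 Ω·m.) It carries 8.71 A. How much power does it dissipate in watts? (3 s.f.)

A = π(d/2)² = π(8.4500e-04 m)² = 2.2432e-06 m²
L = m/(density·A) = 0.355/(8980×2.2432e-06) = 17.62 m
R = ρL/A = (1.61×10^-8)(17.62)/(2.2432e-06) = 0.1265 Ω
P = I²R = (8.71)² × 0.1265 = 9.60 W

9.60 W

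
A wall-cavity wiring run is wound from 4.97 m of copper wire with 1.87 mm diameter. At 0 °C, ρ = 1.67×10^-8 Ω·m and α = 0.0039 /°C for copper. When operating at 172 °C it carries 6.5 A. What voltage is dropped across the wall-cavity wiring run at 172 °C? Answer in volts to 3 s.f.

0.328 V

A = π(d/2)² = π(9.3500e-04 m)² = 2.746e-06 m²
R₍0₎ = ρL/A = (1.67×10^-8)(4.97)/(2.746e-06) = 0.03022 Ω
R₍172₎ = R₍0₎(1 + αΔT) = 0.03022 × (1 + 0.0039×172) = 0.05049 Ω
V = IR = 6.5 × 0.05049 = 0.328 V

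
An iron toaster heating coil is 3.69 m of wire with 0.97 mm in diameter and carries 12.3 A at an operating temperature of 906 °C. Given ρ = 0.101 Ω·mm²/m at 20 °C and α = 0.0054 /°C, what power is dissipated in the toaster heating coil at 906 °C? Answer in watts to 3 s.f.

ρ = 0.101 Ω·mm²/m = 1.01×10^-7 Ω·m
A = π(d/2)² = π(4.8500e-04 m)² = 7.390e-07 m²
R₍20₎ = ρL/A = (1.01×10^-7)(3.69)/(7.390e-07) = 0.5043 Ω
R₍906₎ = R₍20₎(1 + αΔT) = 0.5043 × (1 + 0.0054×886) = 2.917 Ω
P = I²R = (12.3)² × 2.917 = 441 W

441 W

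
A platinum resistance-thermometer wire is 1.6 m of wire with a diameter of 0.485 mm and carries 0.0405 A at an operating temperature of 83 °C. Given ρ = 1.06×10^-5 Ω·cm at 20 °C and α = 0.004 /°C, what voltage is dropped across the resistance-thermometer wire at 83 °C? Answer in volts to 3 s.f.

0.0465 V

ρ = 1.06×10^-5 Ω·cm = 1.06×10^-7 Ω·m
A = π(d/2)² = π(2.4250e-04 m)² = 1.847e-07 m²
R₍20₎ = ρL/A = (1.06×10^-7)(1.6)/(1.847e-07) = 0.918 Ω
R₍83₎ = R₍20₎(1 + αΔT) = 0.918 × (1 + 0.004×63) = 1.149 Ω
V = IR = 0.0405 × 1.149 = 0.0465 V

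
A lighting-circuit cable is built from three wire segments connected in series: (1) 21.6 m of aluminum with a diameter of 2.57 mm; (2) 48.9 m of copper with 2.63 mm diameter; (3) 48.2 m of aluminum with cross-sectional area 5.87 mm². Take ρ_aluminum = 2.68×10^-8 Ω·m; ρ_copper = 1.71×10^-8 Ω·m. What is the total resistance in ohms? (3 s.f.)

0.486 Ω

Seg 1: A = π(d/2)² = π(1.2850e-03 m)² = 5.187e-06 m²
R_1 = (2.68×10^-8)(21.6)/(5.187e-06) = 0.1116 Ω
Seg 2: A = π(d/2)² = π(1.3150e-03 m)² = 5.433e-06 m²
R_2 = (1.71×10^-8)(48.9)/(5.433e-06) = 0.1539 Ω
Seg 3: A = 5.87 mm² = 5.870e-06 m²
R_3 = (2.68×10^-8)(48.2)/(5.870e-06) = 0.2201 Ω
R_total = R_1 + R_2 + R_3 = 0.486 Ω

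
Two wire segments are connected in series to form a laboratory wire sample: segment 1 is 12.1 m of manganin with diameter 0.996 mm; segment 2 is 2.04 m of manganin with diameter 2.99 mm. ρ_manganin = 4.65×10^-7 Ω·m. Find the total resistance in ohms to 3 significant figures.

Segment 1: A = π(d/2)² = π(4.9800e-04 m)² = 7.791e-07 m²
R₁ = ρL/A = (4.65×10^-7)(12.1)/(7.791e-07) = 7.222 Ω
Segment 2: A = π(d/2)² = π(1.4950e-03 m)² = 7.022e-06 m²
R₂ = (4.65×10^-7)(2.04)/(7.022e-06) = 0.1351 Ω
R = R₁ + R₂ = 7.36 Ω

7.36 Ω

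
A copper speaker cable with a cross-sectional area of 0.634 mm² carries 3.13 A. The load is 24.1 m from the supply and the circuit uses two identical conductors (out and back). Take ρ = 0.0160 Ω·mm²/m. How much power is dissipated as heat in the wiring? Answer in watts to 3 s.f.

ρ = 0.0160 Ω·mm²/m = 1.60×10^-8 Ω·m
A = 0.634 mm² = 6.340e-07 m²
Total conductor length (both ways) L = 2 × 24.1 = 48.2 m
R = ρL/A = (1.60×10^-8)(48.2)/(6.340e-07) = 1.216 Ω
P = I²R = (3.13)² × 1.216 = 11.9 W

11.9 W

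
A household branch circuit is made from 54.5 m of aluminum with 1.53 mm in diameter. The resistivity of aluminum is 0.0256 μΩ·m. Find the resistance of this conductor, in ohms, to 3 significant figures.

0.759 Ω

ρ = 0.0256 μΩ·m = 2.56×10^-8 Ω·m
A = π(d/2)² = π(7.6500e-04 m)² = 1.839e-06 m²
R = ρL/A = (2.56×10^-8)(54.5 m)/(1.839e-06 m²) = 0.759 Ω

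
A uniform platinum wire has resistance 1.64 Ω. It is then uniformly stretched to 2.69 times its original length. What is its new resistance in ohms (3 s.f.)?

Volume constant ⇒ A' = A/k with k = 2.69. R' = ρ(kL)/(A/k) = k²R.
R' = 7.236 × 1.64 = 11.9 Ω

11.9 Ω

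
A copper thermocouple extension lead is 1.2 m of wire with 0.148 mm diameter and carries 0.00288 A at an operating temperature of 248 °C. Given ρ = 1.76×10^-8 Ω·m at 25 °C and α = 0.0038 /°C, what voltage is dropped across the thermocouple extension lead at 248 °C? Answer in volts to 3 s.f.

0.00653 V

A = π(d/2)² = π(7.4000e-05 m)² = 1.720e-08 m²
R₍25₎ = ρL/A = (1.76×10^-8)(1.2)/(1.720e-08) = 1.228 Ω
R₍248₎ = R₍25₎(1 + αΔT) = 1.228 × (1 + 0.0038×223) = 2.268 Ω
V = IR = 0.00288 × 2.268 = 0.00653 V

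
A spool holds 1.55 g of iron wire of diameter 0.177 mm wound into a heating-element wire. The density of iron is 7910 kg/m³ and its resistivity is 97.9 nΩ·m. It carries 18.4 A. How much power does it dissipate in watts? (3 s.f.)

ρ = 97.9 nΩ·m = 9.79×10^-8 Ω·m
A = π(d/2)² = π(8.8500e-05 m)² = 2.4606e-08 m²
L = m/(density·A) = 0.00155/(7910×2.4606e-08) = 7.964 m
R = ρL/A = (9.79×10^-8)(7.964)/(2.4606e-08) = 31.69 Ω
P = I²R = (18.4)² × 31.69 = 10700 W

10700 W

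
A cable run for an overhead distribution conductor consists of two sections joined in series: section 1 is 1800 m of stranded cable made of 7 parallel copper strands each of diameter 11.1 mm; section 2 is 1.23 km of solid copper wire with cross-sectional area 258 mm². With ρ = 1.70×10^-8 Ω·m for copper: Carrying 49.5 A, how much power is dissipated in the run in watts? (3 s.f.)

Section 1: A_strand = π(5.5500e-03)² = 9.677e-05 m²; R₁ = ρL/(N·A_s) = (1.70×10^-8)(1800)/(7×9.677e-05) = 0.04517 Ω
Section 2: A = 258 mm² = 2.580e-04 m²
R₂ = (1.70×10^-8)(1230)/(2.580e-04) = 0.08105 Ω
R = R₁ + R₂ = 0.1262 Ω
P = I²R = (49.5)² × 0.1262 = 309 W

309 W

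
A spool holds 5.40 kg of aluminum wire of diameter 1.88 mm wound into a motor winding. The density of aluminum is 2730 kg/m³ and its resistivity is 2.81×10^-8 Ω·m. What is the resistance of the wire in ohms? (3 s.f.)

A = π(d/2)² = π(9.4000e-04 m)² = 2.7759e-06 m²
L = m/(density·A) = 5.4/(2730×2.7759e-06) = 712.6 m
R = ρL/A = (2.81×10^-8)(712.6)/(2.7759e-06) = 7.21 Ω

7.21 Ω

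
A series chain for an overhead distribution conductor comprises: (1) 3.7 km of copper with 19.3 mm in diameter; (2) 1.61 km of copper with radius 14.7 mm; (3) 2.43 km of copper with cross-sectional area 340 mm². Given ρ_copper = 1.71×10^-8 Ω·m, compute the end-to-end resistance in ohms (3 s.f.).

Seg 1: A = π(d/2)² = π(9.6500e-03 m)² = 2.926e-04 m²
R_1 = (1.71×10^-8)(3700)/(2.926e-04) = 0.2163 Ω
Seg 2: A = πr² = π(1.4700e-02 m)² = 6.789e-04 m²
R_2 = (1.71×10^-8)(1610)/(6.789e-04) = 0.04055 Ω
Seg 3: A = 340 mm² = 3.400e-04 m²
R_3 = (1.71×10^-8)(2430)/(3.400e-04) = 0.1222 Ω
R_total = R_1 + R_2 + R_3 = 0.379 Ω

0.379 Ω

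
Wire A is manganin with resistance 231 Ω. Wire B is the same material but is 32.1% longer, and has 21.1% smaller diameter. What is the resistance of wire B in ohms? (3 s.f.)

490 Ω

R ∝ L/d², so R_B/R_A = (1 + 32.1/100) × (1 − 21.1/100)⁻²
= 1.321 × 1.606 = 2.122
R_B = 2.122 × 231 = 490 Ω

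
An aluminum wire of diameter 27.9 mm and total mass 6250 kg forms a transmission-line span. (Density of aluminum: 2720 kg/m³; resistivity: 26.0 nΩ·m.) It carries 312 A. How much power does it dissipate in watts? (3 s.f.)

15600 W

ρ = 26.0 nΩ·m = 2.60×10^-8 Ω·m
A = π(d/2)² = π(1.3950e-02 m)² = 6.1136e-04 m²
L = m/(density·A) = 6250/(2720×6.1136e-04) = 3758 m
R = ρL/A = (2.60×10^-8)(3758)/(6.1136e-04) = 0.1598 Ω
P = I²R = (312)² × 0.1598 = 15600 W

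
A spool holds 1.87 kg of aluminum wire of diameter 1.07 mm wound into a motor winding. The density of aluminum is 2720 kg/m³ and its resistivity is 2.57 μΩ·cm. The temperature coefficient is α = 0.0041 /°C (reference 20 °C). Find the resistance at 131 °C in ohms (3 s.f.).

ρ = 2.57 μΩ·cm = 2.57×10^-8 Ω·m
A = π(d/2)² = π(5.3500e-04 m)² = 8.9920e-07 m²
L = m/(density·A) = 1.87/(2720×8.9920e-07) = 764.6 m
R = ρL/A = (2.57×10^-8)(764.6)/(8.9920e-07) = 21.85 Ω
R(131 °C) = 21.85 × (1 + 0.0041×111) = 31.8 Ω

31.8 Ω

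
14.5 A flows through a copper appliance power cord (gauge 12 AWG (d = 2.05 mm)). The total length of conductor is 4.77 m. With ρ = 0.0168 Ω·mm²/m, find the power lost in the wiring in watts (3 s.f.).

ρ = 0.0168 Ω·mm²/m = 1.68×10^-8 Ω·m
A = π(2.05/2 mm)² = π(1.0250e-03 m)² = 3.301e-06 m²
R = ρL/A = (1.68×10^-8)(4.77)/(3.301e-06) = 0.02428 Ω
P = I²R = (14.5)² × 0.02428 = 5.10 W

5.10 W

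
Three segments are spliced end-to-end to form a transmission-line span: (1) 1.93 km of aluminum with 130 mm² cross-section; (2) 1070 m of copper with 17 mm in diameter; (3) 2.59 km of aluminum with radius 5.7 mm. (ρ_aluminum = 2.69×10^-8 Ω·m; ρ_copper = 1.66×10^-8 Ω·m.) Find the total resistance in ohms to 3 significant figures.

1.16 Ω

Seg 1: A = 130 mm² = 1.300e-04 m²
R_1 = (2.69×10^-8)(1930)/(1.300e-04) = 0.3994 Ω
Seg 2: A = π(d/2)² = π(8.5000e-03 m)² = 2.270e-04 m²
R_2 = (1.66×10^-8)(1070)/(2.270e-04) = 0.07825 Ω
Seg 3: A = πr² = π(5.7000e-03 m)² = 1.021e-04 m²
R_3 = (2.69×10^-8)(2590)/(1.021e-04) = 0.6826 Ω
R_total = R_1 + R_2 + R_3 = 1.16 Ω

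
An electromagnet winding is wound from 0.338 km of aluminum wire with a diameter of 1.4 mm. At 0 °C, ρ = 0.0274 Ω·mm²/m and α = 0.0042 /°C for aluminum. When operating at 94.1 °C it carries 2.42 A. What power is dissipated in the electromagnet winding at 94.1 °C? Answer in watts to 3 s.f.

ρ = 0.0274 Ω·mm²/m = 2.74×10^-8 Ω·m
A = π(d/2)² = π(7.0000e-04 m)² = 1.539e-06 m²
R₍0₎ = ρL/A = (2.74×10^-8)(338)/(1.539e-06) = 6.016 Ω
R₍94.1₎ = R₍0₎(1 + αΔT) = 6.016 × (1 + 0.0042×94.1) = 8.394 Ω
P = I²R = (2.42)² × 8.394 = 49.2 W

49.2 W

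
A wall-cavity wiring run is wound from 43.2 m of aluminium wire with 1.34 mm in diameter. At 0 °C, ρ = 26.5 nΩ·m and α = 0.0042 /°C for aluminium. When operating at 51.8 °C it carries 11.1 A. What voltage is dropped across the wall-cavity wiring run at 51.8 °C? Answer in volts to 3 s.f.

ρ = 26.5 nΩ·m = 2.65×10^-8 Ω·m
A = π(d/2)² = π(6.7000e-04 m)² = 1.410e-06 m²
R₍0₎ = ρL/A = (2.65×10^-8)(43.2)/(1.410e-06) = 0.8118 Ω
R₍51.8₎ = R₍0₎(1 + αΔT) = 0.8118 × (1 + 0.0042×51.8) = 0.9884 Ω
V = IR = 11.1 × 0.9884 = 11.0 V

11.0 V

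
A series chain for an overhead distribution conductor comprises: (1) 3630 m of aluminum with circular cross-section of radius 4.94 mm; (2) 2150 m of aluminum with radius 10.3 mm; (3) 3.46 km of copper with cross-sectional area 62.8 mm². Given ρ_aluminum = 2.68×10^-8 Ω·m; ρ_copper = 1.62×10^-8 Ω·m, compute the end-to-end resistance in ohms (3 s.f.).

2.33 Ω

Seg 1: A = πr² = π(4.9400e-03 m)² = 7.667e-05 m²
R_1 = (2.68×10^-8)(3630)/(7.667e-05) = 1.269 Ω
Seg 2: A = πr² = π(1.0300e-02 m)² = 3.333e-04 m²
R_2 = (2.68×10^-8)(2150)/(3.333e-04) = 0.1729 Ω
Seg 3: A = 62.8 mm² = 6.280e-05 m²
R_3 = (1.62×10^-8)(3460)/(6.280e-05) = 0.8925 Ω
R_total = R_1 + R_2 + R_3 = 2.33 Ω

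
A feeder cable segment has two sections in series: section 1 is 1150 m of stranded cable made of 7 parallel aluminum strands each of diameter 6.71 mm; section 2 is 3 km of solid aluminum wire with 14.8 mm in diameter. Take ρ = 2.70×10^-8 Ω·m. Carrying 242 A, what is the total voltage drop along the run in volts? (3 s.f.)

144 V

Section 1: A_strand = π(3.3550e-03)² = 3.536e-05 m²; R₁ = ρL/(N·A_s) = (2.70×10^-8)(1150)/(7×3.536e-05) = 0.1254 Ω
Section 2: A = π(d/2)² = π(7.4000e-03 m)² = 1.720e-04 m²
R₂ = (2.70×10^-8)(3000)/(1.720e-04) = 0.4708 Ω
R = R₁ + R₂ = 0.5963 Ω
V = IR = 242 × 0.5963 = 144 V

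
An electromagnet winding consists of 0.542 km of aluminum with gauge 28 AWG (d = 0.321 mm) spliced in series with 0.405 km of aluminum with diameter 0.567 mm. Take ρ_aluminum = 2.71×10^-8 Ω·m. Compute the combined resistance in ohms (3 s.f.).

Segment 1: A = π(0.321/2 mm)² = π(1.6050e-04 m)² = 8.093e-08 m²
R₁ = ρL/A = (2.71×10^-8)(542)/(8.093e-08) = 181.5 Ω
Segment 2: A = π(d/2)² = π(2.8350e-04 m)² = 2.525e-07 m²
R₂ = (2.71×10^-8)(405)/(2.525e-07) = 43.47 Ω
R = R₁ + R₂ = 225 Ω

225 Ω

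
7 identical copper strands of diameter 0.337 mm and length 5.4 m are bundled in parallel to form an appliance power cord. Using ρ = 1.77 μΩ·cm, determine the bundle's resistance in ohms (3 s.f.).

0.153 Ω

ρ = 1.77 μΩ·cm = 1.77×10^-8 Ω·m
A_strand = π(1.6850e-04 m)² = 8.920e-08 m²
R_strand = ρL/A = (1.77×10^-8)(5.4)/(8.920e-08) = 1.072 Ω
R_total = R_strand/N = 1.072/7 = 0.153 Ω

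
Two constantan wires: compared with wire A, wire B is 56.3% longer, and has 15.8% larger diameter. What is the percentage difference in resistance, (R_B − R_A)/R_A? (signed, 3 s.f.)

16.6%

R ∝ L/d², so R_B/R_A = (1 + 56.3/100) × (1 + 15.8/100)⁻²
= 1.563 × 0.7457 = 1.166
(R_B − R_A)/R_A = 1.166 − 1 = 16.6%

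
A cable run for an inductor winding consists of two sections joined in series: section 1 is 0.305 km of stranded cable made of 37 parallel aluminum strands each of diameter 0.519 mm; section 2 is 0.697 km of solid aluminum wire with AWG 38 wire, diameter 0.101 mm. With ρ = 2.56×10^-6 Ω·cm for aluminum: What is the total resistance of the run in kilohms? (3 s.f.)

2.23 kΩ

ρ = 2.56×10^-6 Ω·cm = 2.56×10^-8 Ω·m
Section 1: A_strand = π(2.5950e-04)² = 2.116e-07 m²; R₁ = ρL/(N·A_s) = (2.56×10^-8)(305)/(37×2.116e-07) = 0.9975 Ω
Section 2: A = π(0.101/2 mm)² = π(5.0500e-05 m)² = 8.012e-09 m²
R₂ = (2.56×10^-8)(697)/(8.012e-09) = 2227 Ω
R = R₁ + R₂ = 2.23 kΩ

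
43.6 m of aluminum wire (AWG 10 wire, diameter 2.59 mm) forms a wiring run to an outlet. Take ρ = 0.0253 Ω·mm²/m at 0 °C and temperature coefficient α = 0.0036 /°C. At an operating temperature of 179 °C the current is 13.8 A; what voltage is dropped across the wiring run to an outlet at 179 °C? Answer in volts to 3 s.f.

4.75 V

ρ = 0.0253 Ω·mm²/m = 2.53×10^-8 Ω·m
A = π(2.59/2 mm)² = π(1.2950e-03 m)² = 5.269e-06 m²
R₍0₎ = ρL/A = (2.53×10^-8)(43.6)/(5.269e-06) = 0.2094 Ω
R₍179₎ = R₍0₎(1 + αΔT) = 0.2094 × (1 + 0.0036×179) = 0.3443 Ω
V = IR = 13.8 × 0.3443 = 4.75 V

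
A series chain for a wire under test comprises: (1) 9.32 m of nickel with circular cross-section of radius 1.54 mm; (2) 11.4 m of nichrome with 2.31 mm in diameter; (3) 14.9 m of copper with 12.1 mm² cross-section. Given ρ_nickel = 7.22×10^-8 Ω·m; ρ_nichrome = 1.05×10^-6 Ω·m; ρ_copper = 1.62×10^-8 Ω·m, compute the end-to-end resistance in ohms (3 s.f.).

2.97 Ω

Seg 1: A = πr² = π(1.5400e-03 m)² = 7.451e-06 m²
R_1 = (7.22×10^-8)(9.32)/(7.451e-06) = 0.09032 Ω
Seg 2: A = π(d/2)² = π(1.1550e-03 m)² = 4.191e-06 m²
R_2 = (1.05×10^-6)(11.4)/(4.191e-06) = 2.856 Ω
Seg 3: A = 12.1 mm² = 1.210e-05 m²
R_3 = (1.62×10^-8)(14.9)/(1.210e-05) = 0.01995 Ω
R_total = R_1 + R_2 + R_3 = 2.97 Ω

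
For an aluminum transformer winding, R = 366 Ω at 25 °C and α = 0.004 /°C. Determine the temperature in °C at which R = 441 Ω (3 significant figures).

R = R₀(1 + α(T − T₀)) ⇒ T = T₀ + (R/R₀ − 1)/α
T = 25 + (441/366 − 1)/0.004 = 25 + (0.2049)/0.004 = 76.2 °C

76.2 °C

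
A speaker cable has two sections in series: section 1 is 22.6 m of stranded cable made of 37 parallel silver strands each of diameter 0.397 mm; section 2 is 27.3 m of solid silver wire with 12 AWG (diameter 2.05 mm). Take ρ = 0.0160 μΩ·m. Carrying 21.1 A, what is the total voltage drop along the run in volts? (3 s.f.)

ρ = 0.0160 μΩ·m = 1.60×10^-8 Ω·m
Section 1: A_strand = π(1.9850e-04)² = 1.238e-07 m²; R₁ = ρL/(N·A_s) = (1.60×10^-8)(22.6)/(37×1.238e-07) = 0.07895 Ω
Section 2: A = π(2.05/2 mm)² = π(1.0250e-03 m)² = 3.301e-06 m²
R₂ = (1.60×10^-8)(27.3)/(3.301e-06) = 0.1323 Ω
R = R₁ + R₂ = 0.2113 Ω
V = IR = 21.1 × 0.2113 = 4.46 V

4.46 V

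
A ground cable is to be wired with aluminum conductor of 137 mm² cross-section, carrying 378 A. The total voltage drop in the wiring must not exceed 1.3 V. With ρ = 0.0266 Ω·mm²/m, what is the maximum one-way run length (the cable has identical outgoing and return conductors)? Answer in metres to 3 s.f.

8.86 m

ρ = 0.0266 Ω·mm²/m = 2.66×10^-8 Ω·m
A = 137 mm² = 1.370e-04 m²
L_max = V_max·A/(2·ρI) = (1.3)(1.370e-04)/(2×2.66×10^-8×378) = 8.86 m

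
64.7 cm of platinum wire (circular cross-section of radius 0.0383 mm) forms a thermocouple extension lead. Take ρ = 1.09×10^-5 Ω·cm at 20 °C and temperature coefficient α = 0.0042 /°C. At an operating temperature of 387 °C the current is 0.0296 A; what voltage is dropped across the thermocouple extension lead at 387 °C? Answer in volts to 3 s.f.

ρ = 1.09×10^-5 Ω·cm = 1.09×10^-7 Ω·m
A = πr² = π(3.8300e-05 m)² = 4.608e-09 m²
R₍20₎ = ρL/A = (1.09×10^-7)(0.647)/(4.608e-09) = 15.3 Ω
R₍387₎ = R₍20₎(1 + αΔT) = 15.3 × (1 + 0.0042×367) = 38.89 Ω
V = IR = 0.0296 × 38.89 = 1.15 V

1.15 V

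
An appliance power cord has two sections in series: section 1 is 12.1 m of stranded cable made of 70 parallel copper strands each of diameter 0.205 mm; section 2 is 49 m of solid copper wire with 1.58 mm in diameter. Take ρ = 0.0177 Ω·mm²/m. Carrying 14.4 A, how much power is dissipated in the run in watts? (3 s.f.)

111 W

ρ = 0.0177 Ω·mm²/m = 1.77×10^-8 Ω·m
Section 1: A_strand = π(1.0250e-04)² = 3.301e-08 m²; R₁ = ρL/(N·A_s) = (1.77×10^-8)(12.1)/(70×3.301e-08) = 0.0927 Ω
Section 2: A = π(d/2)² = π(7.9000e-04 m)² = 1.961e-06 m²
R₂ = (1.77×10^-8)(49)/(1.961e-06) = 0.4423 Ω
R = R₁ + R₂ = 0.535 Ω
P = I²R = (14.4)² × 0.535 = 111 W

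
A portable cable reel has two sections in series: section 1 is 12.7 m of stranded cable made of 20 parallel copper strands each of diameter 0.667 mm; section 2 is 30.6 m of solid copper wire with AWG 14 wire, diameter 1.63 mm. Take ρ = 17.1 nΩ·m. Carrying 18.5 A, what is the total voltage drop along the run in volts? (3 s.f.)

ρ = 17.1 nΩ·m = 1.71×10^-8 Ω·m
Section 1: A_strand = π(3.3350e-04)² = 3.494e-07 m²; R₁ = ρL/(N·A_s) = (1.71×10^-8)(12.7)/(20×3.494e-07) = 0.03108 Ω
Section 2: A = π(1.63/2 mm)² = π(8.1500e-04 m)² = 2.087e-06 m²
R₂ = (1.71×10^-8)(30.6)/(2.087e-06) = 0.2508 Ω
R = R₁ + R₂ = 0.2818 Ω
V = IR = 18.5 × 0.2818 = 5.21 V

5.21 V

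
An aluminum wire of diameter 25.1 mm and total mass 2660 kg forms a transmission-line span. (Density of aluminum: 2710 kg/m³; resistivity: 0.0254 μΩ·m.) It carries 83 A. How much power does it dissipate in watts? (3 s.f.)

ρ = 0.0254 μΩ·m = 2.54×10^-8 Ω·m
A = π(d/2)² = π(1.2550e-02 m)² = 4.9481e-04 m²
L = m/(density·A) = 2660/(2710×4.9481e-04) = 1984 m
R = ρL/A = (2.54×10^-8)(1984)/(4.9481e-04) = 0.1018 Ω
P = I²R = (83)² × 0.1018 = 701 W

701 W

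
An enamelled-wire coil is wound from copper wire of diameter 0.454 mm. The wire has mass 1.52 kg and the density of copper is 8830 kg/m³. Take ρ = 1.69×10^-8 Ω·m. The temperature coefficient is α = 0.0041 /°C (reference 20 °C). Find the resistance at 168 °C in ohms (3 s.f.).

A = π(d/2)² = π(2.2700e-04 m)² = 1.6188e-07 m²
L = m/(density·A) = 1.52/(8830×1.6188e-07) = 1063 m
R = ρL/A = (1.69×10^-8)(1063)/(1.6188e-07) = 111 Ω
R(168 °C) = 111 × (1 + 0.0041×148) = 178 Ω

178 Ω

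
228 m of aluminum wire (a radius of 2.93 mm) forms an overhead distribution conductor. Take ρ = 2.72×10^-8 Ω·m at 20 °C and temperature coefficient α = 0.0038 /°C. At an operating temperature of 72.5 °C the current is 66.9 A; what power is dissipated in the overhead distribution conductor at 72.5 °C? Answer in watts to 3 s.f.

A = πr² = π(2.9300e-03 m)² = 2.697e-05 m²
R₍20₎ = ρL/A = (2.72×10^-8)(228)/(2.697e-05) = 0.2299 Ω
R₍72.5₎ = R₍20₎(1 + αΔT) = 0.2299 × (1 + 0.0038×52.5) = 0.2758 Ω
P = I²R = (66.9)² × 0.2758 = 1230 W

1230 W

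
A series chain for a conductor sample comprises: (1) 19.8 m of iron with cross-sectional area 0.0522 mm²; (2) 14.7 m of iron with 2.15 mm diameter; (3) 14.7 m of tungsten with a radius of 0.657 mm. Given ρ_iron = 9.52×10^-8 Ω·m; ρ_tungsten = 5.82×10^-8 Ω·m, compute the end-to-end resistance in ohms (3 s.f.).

37.1 Ω

Seg 1: A = 0.0522 mm² = 5.220e-08 m²
R_1 = (9.52×10^-8)(19.8)/(5.220e-08) = 36.11 Ω
Seg 2: A = π(d/2)² = π(1.0750e-03 m)² = 3.631e-06 m²
R_2 = (9.52×10^-8)(14.7)/(3.631e-06) = 0.3855 Ω
Seg 3: A = πr² = π(6.5700e-04 m)² = 1.356e-06 m²
R_3 = (5.82×10^-8)(14.7)/(1.356e-06) = 0.6309 Ω
R_total = R_1 + R_2 + R_3 = 37.1 Ω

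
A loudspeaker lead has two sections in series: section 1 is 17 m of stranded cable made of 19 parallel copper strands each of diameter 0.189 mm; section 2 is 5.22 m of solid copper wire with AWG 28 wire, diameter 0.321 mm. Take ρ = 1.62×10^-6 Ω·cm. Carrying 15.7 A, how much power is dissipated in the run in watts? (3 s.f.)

385 W

ρ = 1.62×10^-6 Ω·cm = 1.62×10^-8 Ω·m
Section 1: A_strand = π(9.4500e-05)² = 2.806e-08 m²; R₁ = ρL/(N·A_s) = (1.62×10^-8)(17)/(19×2.806e-08) = 0.5167 Ω
Section 2: A = π(0.321/2 mm)² = π(1.6050e-04 m)² = 8.093e-08 m²
R₂ = (1.62×10^-8)(5.22)/(8.093e-08) = 1.045 Ω
R = R₁ + R₂ = 1.562 Ω
P = I²R = (15.7)² × 1.562 = 385 W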